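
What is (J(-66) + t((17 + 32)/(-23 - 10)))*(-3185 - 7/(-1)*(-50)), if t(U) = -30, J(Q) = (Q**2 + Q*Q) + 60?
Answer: -30902970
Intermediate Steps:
J(Q) = 60 + 2*Q**2 (J(Q) = (Q**2 + Q**2) + 60 = 2*Q**2 + 60 = 60 + 2*Q**2)
(J(-66) + t((17 + 32)/(-23 - 10)))*(-3185 - 7/(-1)*(-50)) = ((60 + 2*(-66)**2) - 30)*(-3185 - 7/(-1)*(-50)) = ((60 + 2*4356) - 30)*(-3185 - 7*(-1)*(-50)) = ((60 + 8712) - 30)*(-3185 + 7*(-50)) = (8772 - 30)*(-3185 - 350) = 8742*(-3535) = -30902970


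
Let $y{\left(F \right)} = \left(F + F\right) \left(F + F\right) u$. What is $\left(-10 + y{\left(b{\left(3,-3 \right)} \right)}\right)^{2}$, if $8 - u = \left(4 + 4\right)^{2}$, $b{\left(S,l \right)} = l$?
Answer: $4104676$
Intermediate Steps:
$u = -56$ ($u = 8 - \left(4 + 4\right)^{2} = 8 - 8^{2} = 8 - 64 = -56$)
$y{\left(F \right)} = - 224 F^{2}$ ($y{\left(F \right)} = \left(F + F\right) \left(F + F\right) \left(-56\right) = 2 F 2 F \left(-56\right) = 4 F^{2} \left(-56\right) = - 224 F^{2}$)
$\left(-10 + y{\left(b{\left(3,-3 \right)} \right)}\right)^{2} = \left(-10 - 224 \left(-3\right)^{2}\right)^{2} = \left(-10 - 2016\right)^{2} = \left(-2026\right)^{2} = 4104676$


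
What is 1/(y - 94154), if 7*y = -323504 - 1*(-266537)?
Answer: -7/716045 ≈ -9.7759e-6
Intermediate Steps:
y = -56967/7 (y = (-323504 - 1*(-266537))/7 = (-323504 + 266537)/7 = (⅐)*(-56967) = -56967/7 ≈ -8138.1)
1/(y - 94154) = 1/(-56967/7 - 94154) = 1/(-716045/7) = -7/716045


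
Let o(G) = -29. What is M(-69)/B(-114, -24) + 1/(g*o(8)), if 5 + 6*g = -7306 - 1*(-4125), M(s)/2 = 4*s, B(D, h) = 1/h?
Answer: 204005953/15399 ≈ 13248.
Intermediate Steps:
M(s) = 8*s (M(s) = 2*(4*s) = 8*s)
g = -531 (g = -⅚ + (-7306 - 1*(-4125))/6 = -⅚ + (-7306 + 4125)/6 = -⅚ + (⅙)*(-3181) = -⅚ - 3181/6 = -531)
M(-69)/B(-114, -24) + 1/(g*o(8)) = (8*(-69))/(1/(-24)) + 1/(-531*(-29)) = -552/(-1/24) - 1/531*(-1/29) = -552*(-24) + 1/15399 = 13248 + 1/15399 = 204005953/15399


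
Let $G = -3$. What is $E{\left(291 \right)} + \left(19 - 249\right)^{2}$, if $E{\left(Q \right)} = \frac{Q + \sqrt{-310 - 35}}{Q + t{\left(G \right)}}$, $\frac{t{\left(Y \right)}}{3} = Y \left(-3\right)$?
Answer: $\frac{5607497}{106} + \frac{i \sqrt{345}}{318} \approx 52901.0 + 0.058409 i$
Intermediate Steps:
$t{\left(Y \right)} = - 9 Y$ ($t{\left(Y \right)} = 3 Y \left(-3\right) = 3 \left(- 3 Y\right) = - 9 Y$)
$E{\left(Q \right)} = \frac{Q + i \sqrt{345}}{27 + Q}$ ($E{\left(Q \right)} = \frac{Q + \sqrt{-310 - 35}}{Q - -27} = \frac{Q + \sqrt{-345}}{Q + 27} = \frac{Q + i \sqrt{345}}{27 + Q}$)
$E{\left(291 \right)} + \left(19 - 249\right)^{2} = \frac{291 + i \sqrt{345}}{27 + 291} + \left(19 - 249\right)^{2} = \frac{291 + i \sqrt{345}}{318} + \left(-230\right)^{2} = \frac{291 + i \sqrt{345}}{318} + 52900 = \left(\frac{97}{106} + \frac{i \sqrt{345}}{318}\right) + 52900 = \frac{5607497}{106} + \frac{i \sqrt{345}}{318}$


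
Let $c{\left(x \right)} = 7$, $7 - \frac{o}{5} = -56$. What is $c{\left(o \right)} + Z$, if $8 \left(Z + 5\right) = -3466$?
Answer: $- \frac{1725}{4} \approx -431.25$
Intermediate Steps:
$o = 315$ ($o = 35 - -280 = 35 + 280 = 315$)
$Z = - \frac{1753}{4}$ ($Z = -5 + \frac{1}{8} \left(-3466\right) = -5 - \frac{1733}{4} = - \frac{1753}{4} \approx -438.25$)
$c{\left(o \right)} + Z = 7 - \frac{1753}{4} = - \frac{1725}{4}$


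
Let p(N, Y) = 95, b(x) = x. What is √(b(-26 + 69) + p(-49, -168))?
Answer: √138 ≈ 11.747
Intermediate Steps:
√(b(-26 + 69) + p(-49, -168)) = √((-26 + 69) + 95) = √(43 + 95) = √138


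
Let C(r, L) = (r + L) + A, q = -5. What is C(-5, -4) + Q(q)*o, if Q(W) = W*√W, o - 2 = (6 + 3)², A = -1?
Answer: -10 - 415*I*√5 ≈ -10.0 - 927.97*I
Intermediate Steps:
C(r, L) = -1 + L + r (C(r, L) = (r + L) - 1 = (L + r) - 1 = -1 + L + r)
o = 83 (o = 2 + (6 + 3)² = 2 + 9² = 2 + 81 = 83)
Q(W) = W^(3/2)
C(-5, -4) + Q(q)*o = (-1 - 4 - 5) + (-5)^(3/2)*83 = -10 - 5*I*√5*83 = -10 - 415*I*√5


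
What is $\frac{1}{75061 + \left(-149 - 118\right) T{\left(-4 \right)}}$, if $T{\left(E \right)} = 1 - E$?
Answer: $\frac{1}{73726} \approx 1.3564 \cdot 10^{-5}$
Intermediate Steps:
$\frac{1}{75061 + \left(-149 - 118\right) T{\left(-4 \right)}} = \frac{1}{75061 + \left(-149 - 118\right) \left(1 - -4\right)} = \frac{1}{75061 - 267 \left(1 + 4\right)} = \frac{1}{75061 - 1335} = \frac{1}{73726}$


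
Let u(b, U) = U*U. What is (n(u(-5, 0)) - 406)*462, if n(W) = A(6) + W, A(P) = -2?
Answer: -188496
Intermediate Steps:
u(b, U) = U**2
n(W) = -2 + W
(n(u(-5, 0)) - 406)*462 = ((-2 + 0**2) - 406)*462 = ((-2 + 0) - 406)*462 = (-2 - 406)*462 = -408*462 = -188496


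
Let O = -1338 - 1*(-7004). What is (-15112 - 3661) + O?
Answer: -13107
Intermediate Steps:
O = 5666 (O = -1338 + 7004 = 5666)
(-15112 - 3661) + O = (-15112 - 3661) + 5666 = -18773 + 5666 = -13107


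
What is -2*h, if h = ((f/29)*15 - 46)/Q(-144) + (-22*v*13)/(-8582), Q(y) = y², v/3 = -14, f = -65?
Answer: 517368569/184311936 ≈ 2.8070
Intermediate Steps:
v = -42 (v = 3*(-14) = -42)
h = -517368569/368623872 (h = (-65/29*15 - 46)/((-144)²) + (-22*(-42)*13)/(-8582) = (-65*1/29*15 - 46)/20736 + (924*13)*(-1/8582) = (-65/29*15 - 46)*(1/20736) + 12012*(-1/8582) = (-975/29 - 46)*(1/20736) - 858/613 = -2309/29*1/20736 - 858/613 = -2309/601344 - 858/613 = -517368569/368623872 ≈ -1.4035)
-2*h = -2*(-517368569/368623872) = 517368569/184311936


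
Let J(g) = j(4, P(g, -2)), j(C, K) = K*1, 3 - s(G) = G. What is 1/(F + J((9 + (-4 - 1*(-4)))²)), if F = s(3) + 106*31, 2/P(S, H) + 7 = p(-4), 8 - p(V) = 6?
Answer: 5/16428 ≈ 0.00030436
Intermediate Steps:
p(V) = 2 (p(V) = 8 - 1*6 = 8 - 6 = 2)
s(G) = 3 - G
P(S, H) = -⅖ (P(S, H) = 2/(-7 + 2) = 2/(-5) = 2*(-⅕) = -⅖)
j(C, K) = K
F = 3286 (F = (3 - 1*3) + 106*31 = (3 - 3) + 3286 = 0 + 3286 = 3286)
J(g) = -⅖
1/(F + J((9 + (-4 - 1*(-4)))²)) = 1/(3286 - ⅖) = 1/(16428/5) = 5/16428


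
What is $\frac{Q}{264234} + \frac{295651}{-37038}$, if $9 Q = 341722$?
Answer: $- \frac{115072119595}{14680048338} \approx -7.8387$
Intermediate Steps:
$Q = \frac{341722}{9}$ ($Q = \frac{1}{9} \cdot 341722 = \frac{341722}{9} \approx 37969.0$)
$\frac{Q}{264234} + \frac{295651}{-37038} = \frac{341722}{9 \cdot 264234} + \frac{295651}{-37038} = \frac{341722}{9} \cdot \frac{1}{264234} + 295651 \left(- \frac{1}{37038}\right) = \frac{170861}{1189053} - \frac{295651}{37038} = - \frac{115072119595}{14680048338}$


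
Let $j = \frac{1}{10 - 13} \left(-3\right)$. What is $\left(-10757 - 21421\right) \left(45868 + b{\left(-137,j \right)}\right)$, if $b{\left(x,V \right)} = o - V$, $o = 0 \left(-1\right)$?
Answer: $-1475908326$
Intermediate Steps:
$o = 0$
$j = 1$ ($j = \frac{1}{-3} \left(-3\right) = \left(- \frac{1}{3}\right) \left(-3\right) = 1$)
$b{\left(x,V \right)} = - V$ ($b{\left(x,V \right)} = 0 - V = - V$)
$\left(-10757 - 21421\right) \left(45868 + b{\left(-137,j \right)}\right) = \left(-10757 - 21421\right) \left(45868 - 1\right) = - 32178 \left(45868 - 1\right) = \left(-32178\right) 45867 = -1475908326$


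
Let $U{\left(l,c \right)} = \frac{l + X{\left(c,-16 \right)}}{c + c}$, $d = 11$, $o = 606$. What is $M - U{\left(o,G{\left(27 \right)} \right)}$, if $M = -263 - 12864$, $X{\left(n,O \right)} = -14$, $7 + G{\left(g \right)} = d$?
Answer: $-13201$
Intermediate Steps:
$G{\left(g \right)} = 4$ ($G{\left(g \right)} = -7 + 11 = 4$)
$M = -13127$ ($M = -263 - 12864 = -13127$)
$U{\left(l,c \right)} = \frac{-14 + l}{2 c}$ ($U{\left(l,c \right)} = \frac{l - 14}{c + c} = \frac{-14 + l}{2 c}$)
$M - U{\left(o,G{\left(27 \right)} \right)} = -13127 - \frac{-14 + 606}{2 \cdot 4} = -13127 - \frac{1}{2} \cdot \frac{1}{4} \cdot 592 = -13127 - 74 = -13201$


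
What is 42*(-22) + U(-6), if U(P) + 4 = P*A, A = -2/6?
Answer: -926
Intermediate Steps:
A = -⅓ (A = -2*⅙ = -⅓ ≈ -0.33333)
U(P) = -4 - P/3 (U(P) = -4 + P*(-⅓) = -4 - P/3)
42*(-22) + U(-6) = 42*(-22) + (-4 - ⅓*(-6)) = -924 + (-4 + 2) = -924 - 2 = -926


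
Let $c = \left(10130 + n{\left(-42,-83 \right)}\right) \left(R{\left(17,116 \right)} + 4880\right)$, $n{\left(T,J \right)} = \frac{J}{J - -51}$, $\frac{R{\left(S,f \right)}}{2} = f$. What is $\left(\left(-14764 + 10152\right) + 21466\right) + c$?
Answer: $\frac{207258693}{4} \approx 5.1815 \cdot 10^{7}$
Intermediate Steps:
$R{\left(S,f \right)} = 2 f$
$n{\left(T,J \right)} = \frac{J}{51 + J}$ ($n{\left(T,J \right)} = \frac{J}{J + 51} = \frac{J}{51 + J}$)
$c = \frac{207191277}{4}$ ($c = \left(10130 - \frac{83}{51 - 83}\right) \left(2 \cdot 116 + 4880\right) = \left(10130 - \frac{83}{-32}\right) \left(232 + 4880\right) = \left(10130 - - \frac{83}{32}\right) 5112 = \left(10130 + \frac{83}{32}\right) 5112 = \frac{324243}{32} \cdot 5112 = \frac{207191277}{4} \approx 5.1798 \cdot 10^{7}$)
$\left(\left(-14764 + 10152\right) + 21466\right) + c = \left(\left(-14764 + 10152\right) + 21466\right) + \frac{207191277}{4} = \left(-4612 + 21466\right) + \frac{207191277}{4} = 16854 + \frac{207191277}{4} = \frac{207258693}{4}$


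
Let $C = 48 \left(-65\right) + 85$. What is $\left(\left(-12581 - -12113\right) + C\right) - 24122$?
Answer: $-27625$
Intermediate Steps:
$C = -3035$ ($C = -3120 + 85 = -3035$)
$\left(\left(-12581 - -12113\right) + C\right) - 24122 = \left(\left(-12581 - -12113\right) - 3035\right) - 24122 = \left(\left(-12581 + 12113\right) - 3035\right) - 24122 = \left(-468 - 3035\right) - 24122 = -3503 - 24122 = -27625$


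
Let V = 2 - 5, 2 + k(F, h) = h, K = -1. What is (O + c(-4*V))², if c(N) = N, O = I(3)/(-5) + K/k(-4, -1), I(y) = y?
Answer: 30976/225 ≈ 137.67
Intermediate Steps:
k(F, h) = -2 + h
V = -3
O = -4/15 (O = 3/(-5) - 1/(-2 - 1) = 3*(-⅕) - 1/(-3) = -⅗ - 1*(-⅓) = -⅗ + ⅓ = -4/15 ≈ -0.26667)
(O + c(-4*V))² = (-4/15 - 4*(-3))² = (-4/15 + 12)² = (176/15)² = 30976/225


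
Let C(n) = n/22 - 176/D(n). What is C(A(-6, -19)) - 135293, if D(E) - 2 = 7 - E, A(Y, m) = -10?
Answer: -28278268/209 ≈ -1.3530e+5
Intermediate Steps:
D(E) = 9 - E (D(E) = 2 + (7 - E) = 9 - E)
C(n) = -176/(9 - n) + n/22 (C(n) = n/22 - 176/(9 - n) = -176/(9 - n) + n/22)
C(A(-6, -19)) - 135293 = (3872 - 10*(-9 - 10))/(22*(-9 - 10)) - 135293 = (1/22)*(3872 - 10*(-19))/(-19) - 135293 = (1/22)*(-1/19)*(3872 + 190) - 135293 = (1/22)*(-1/19)*4062 - 135293 = -2031/209 - 135293 = -28278268/209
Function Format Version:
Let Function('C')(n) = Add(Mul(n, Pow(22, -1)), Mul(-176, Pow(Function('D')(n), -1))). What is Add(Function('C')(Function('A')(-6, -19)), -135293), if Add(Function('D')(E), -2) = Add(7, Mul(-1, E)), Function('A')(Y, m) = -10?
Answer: Rational(-28278268, 209) ≈ -1.3530e+5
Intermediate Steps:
Function('D')(E) = Add(9, Mul(-1, E)) (Function('D')(E) = Add(2, Add(7, Mul(-1, E))) = Add(9, Mul(-1, E)))
Function('C')(n) = Add(Mul(-176, Pow(Add(9, Mul(-1, n)), -1)), Mul(Rational(1, 22), n)) (Function('C')(n) = Add(Mul(n, Pow(22, -1)), Mul(-176, Pow(Add(9, Mul(-1, n)), -1))) = Add(Mul(n, Rational(1, 22)), Mul(-176, Pow(Add(9, Mul(-1, n)), -1))) = Add(Mul(Rational(1, 22), n), Mul(-176, Pow(Add(9, Mul(-1, n)), -1))) = Add(Mul(-176, Pow(Add(9, Mul(-1, n)), -1)), Mul(Rational(1, 22), n)))
Add(Function('C')(Function('A')(-6, -19)), -135293) = Add(Mul(Rational(1, 22), Pow(Add(-9, -10), -1), Add(3872, Mul(-10, Add(-9, -10)))), -135293) = Add(Mul(Rational(1, 22), Pow(-19, -1), Add(3872, Mul(-10, -19))), -135293) = Add(Mul(Rational(1, 22), Rational(-1, 19), Add(3872, 190)), -135293) = Add(Mul(Rational(1, 22), Rational(-1, 19), 4062), -135293) = Add(Rational(-2031, 209), -135293) = Rational(-28278268, 209)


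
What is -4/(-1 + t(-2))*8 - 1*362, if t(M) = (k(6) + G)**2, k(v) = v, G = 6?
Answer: -51798/143 ≈ -362.22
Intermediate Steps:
t(M) = 144 (t(M) = (6 + 6)**2 = 12**2 = 144)
-4/(-1 + t(-2))*8 - 1*362 = -4/(-1 + 144)*8 - 1*362 = -4/143*8 - 362 = -32/143 - 362 = -51798/143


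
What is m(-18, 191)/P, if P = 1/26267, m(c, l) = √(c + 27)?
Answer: 78801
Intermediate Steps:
m(c, l) = √(27 + c)
P = 1/26267 ≈ 3.8071e-5
m(-18, 191)/P = √(27 - 18)/(1/26267) = √9*26267 = 3*26267 = 78801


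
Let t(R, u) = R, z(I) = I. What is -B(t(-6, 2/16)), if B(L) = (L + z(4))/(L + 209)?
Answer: 2/203 ≈ 0.0098522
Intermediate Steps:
B(L) = (4 + L)/(209 + L) (B(L) = (L + 4)/(L + 209) = (4 + L)/(209 + L))
-B(t(-6, 2/16)) = -(4 - 6)/(209 - 6) = -(-2)/203 = -1*(-2/203) = 2/203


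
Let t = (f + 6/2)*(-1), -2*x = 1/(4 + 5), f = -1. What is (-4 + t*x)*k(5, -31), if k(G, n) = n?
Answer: 1085/9 ≈ 120.56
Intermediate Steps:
x = -1/18 (x = -1/(2*(4 + 5)) = -½/9 = -½*⅑ = -1/18 ≈ -0.055556)
t = -2 (t = (-1 + 6/2)*(-1) = (-1 + 6*(½))*(-1) = (-1 + 3)*(-1) = 2*(-1) = -2)
(-4 + t*x)*k(5, -31) = (-4 - 2*(-1/18))*(-31) = (-4 + ⅑)*(-31) = -35/9*(-31) = 1085/9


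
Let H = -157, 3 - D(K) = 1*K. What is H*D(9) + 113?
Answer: 1055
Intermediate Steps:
D(K) = 3 - K
H*D(9) + 113 = -157*(3 - 1*9) + 113 = -157*(3 - 9) + 113 = -157*(-6) + 113 = 942 + 113 = 1055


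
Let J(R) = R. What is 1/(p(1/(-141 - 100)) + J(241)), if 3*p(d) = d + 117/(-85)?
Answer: 61455/14782373 ≈ 0.0041573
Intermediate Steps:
p(d) = -39/85 + d/3 (p(d) = (d + 117/(-85))/3 = (d + 117*(-1/85))/3 = (d - 117/85)/3 = (-117/85 + d)/3 = -39/85 + d/3)
1/(p(1/(-141 - 100)) + J(241)) = 1/((-39/85 + 1/(3*(-141 - 100))) + 241) = 1/((-39/85 + (⅓)/(-241)) + 241) = 1/((-39/85 + (⅓)*(-1/241)) + 241) = 1/((-39/85 - 1/723) + 241) = 1/(-28282/61455 + 241) = 1/(14782373/61455) = 61455/14782373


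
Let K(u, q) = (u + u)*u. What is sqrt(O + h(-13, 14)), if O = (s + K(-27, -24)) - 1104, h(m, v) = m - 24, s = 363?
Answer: 2*sqrt(170) ≈ 26.077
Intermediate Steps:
h(m, v) = -24 + m
K(u, q) = 2*u**2 (K(u, q) = (2*u)*u = 2*u**2)
O = 717 (O = (363 + 2*(-27)**2) - 1104 = (363 + 2*729) - 1104 = (363 + 1458) - 1104 = 1821 - 1104 = 717)
sqrt(O + h(-13, 14)) = sqrt(717 + (-24 - 13)) = sqrt(717 - 37) = sqrt(680) = 2*sqrt(170)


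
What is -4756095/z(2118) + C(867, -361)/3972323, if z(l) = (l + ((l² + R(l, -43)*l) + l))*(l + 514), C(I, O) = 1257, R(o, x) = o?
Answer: 3601315390977/31282113919227808 ≈ 0.00011512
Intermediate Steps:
z(l) = (514 + l)*(2*l + 2*l²) (z(l) = (l + ((l² + l*l) + l))*(l + 514) = (l + ((l² + l²) + l))*(514 + l) = (l + (2*l² + l))*(514 + l) = (l + (l + 2*l²))*(514 + l) = (2*l + 2*l²)*(514 + l) = (514 + l)*(2*l + 2*l²))
-4756095/z(2118) + C(867, -361)/3972323 = -4756095*1/(4236*(514 + 2118² + 515*2118)) + 1257/3972323 = -4756095*1/(4236*(514 + 4485924 + 1090770)) + 1257*(1/3972323) = -4756095/(2*2118*5577208) + 1257/3972323 = -4756095/23625053088 + 1257/3972323 = -4756095*1/23625053088 + 1257/3972323 = -1585365/7875017696 + 1257/3972323 = 3601315390977/31282113919227808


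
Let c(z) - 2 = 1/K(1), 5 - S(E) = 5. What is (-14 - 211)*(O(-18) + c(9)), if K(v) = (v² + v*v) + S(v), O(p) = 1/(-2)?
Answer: -450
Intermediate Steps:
S(E) = 0 (S(E) = 5 - 1*5 = 5 - 5 = 0)
O(p) = -½
K(v) = 2*v² (K(v) = (v² + v*v) + 0 = (v² + v²) + 0 = 2*v² + 0 = 2*v²)
c(z) = 5/2 (c(z) = 2 + 1/(2*1²) = 2 + 1/(2*1) = 2 + 1/2 = 2 + ½ = 5/2)
(-14 - 211)*(O(-18) + c(9)) = (-14 - 211)*(-½ + 5/2) = -225*2 = -450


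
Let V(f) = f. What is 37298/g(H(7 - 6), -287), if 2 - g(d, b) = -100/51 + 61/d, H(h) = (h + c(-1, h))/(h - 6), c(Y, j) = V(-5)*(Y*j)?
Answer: 1268132/1863 ≈ 680.69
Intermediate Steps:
c(Y, j) = -5*Y*j
H(h) = 6*h/(-6 + h) (H(h) = (h - 5*(-1)*h)/(h - 6) = (h + 5*h)/(-6 + h) = (6*h)/(-6 + h) = 6*h/(-6 + h))
g(d, b) = 202/51 - 61/d (g(d, b) = 2 - (-100/51 + 61/d) = 2 + (100/51 - 61/d) = 202/51 - 61/d)
37298/g(H(7 - 6), -287) = 37298/(202/51 - 61*(-6 + (7 - 6))/(6*(7 - 6))) = 37298/(202/51 - 61/(6*1/(-6 + 1))) = 37298/(202/51 - 61/(6*1/(-5))) = 37298/(202/51 - 61/(6*1*(-1/5))) = 37298/(202/51 - 61/(-6/5)) = 37298/(202/51 - 61*(-5/6)) = 37298/(202/51 + 305/6) = 37298/(1863/34) = 37298*(34/1863) = 1268132/1863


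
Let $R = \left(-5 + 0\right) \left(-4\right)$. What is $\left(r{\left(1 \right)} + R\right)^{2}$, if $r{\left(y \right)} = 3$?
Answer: $529$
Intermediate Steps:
$R = 20$ ($R = \left(-5\right) \left(-4\right) = 20$)
$\left(r{\left(1 \right)} + R\right)^{2} = \left(3 + 20\right)^{2} = 23^{2} = 529$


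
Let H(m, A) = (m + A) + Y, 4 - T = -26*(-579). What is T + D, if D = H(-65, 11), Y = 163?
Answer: -14941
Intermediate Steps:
T = -15050 (T = 4 - (-26)*(-579) = 4 - 1*15054 = 4 - 15054 = -15050)
H(m, A) = 163 + A + m (H(m, A) = (m + A) + 163 = (A + m) + 163 = 163 + A + m)
D = 109 (D = 163 + 11 - 65 = 109)
T + D = -15050 + 109 = -14941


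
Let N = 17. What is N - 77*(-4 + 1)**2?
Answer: -676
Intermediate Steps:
N - 77*(-4 + 1)**2 = 17 - 77*(-4 + 1)**2 = 17 - 77*(-3)**2 = 17 - 77*9 = 17 - 693 = -676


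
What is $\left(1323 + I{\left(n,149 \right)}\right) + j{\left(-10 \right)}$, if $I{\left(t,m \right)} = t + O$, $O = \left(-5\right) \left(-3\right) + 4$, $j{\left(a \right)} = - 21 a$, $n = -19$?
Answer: $1533$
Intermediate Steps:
$O = 19$ ($O = 15 + 4 = 19$)
$I{\left(t,m \right)} = 19 + t$ ($I{\left(t,m \right)} = t + 19 = 19 + t$)
$\left(1323 + I{\left(n,149 \right)}\right) + j{\left(-10 \right)} = \left(1323 + \left(19 - 19\right)\right) - -210 = \left(1323 + 0\right) + 210 = 1323 + 210 = 1533$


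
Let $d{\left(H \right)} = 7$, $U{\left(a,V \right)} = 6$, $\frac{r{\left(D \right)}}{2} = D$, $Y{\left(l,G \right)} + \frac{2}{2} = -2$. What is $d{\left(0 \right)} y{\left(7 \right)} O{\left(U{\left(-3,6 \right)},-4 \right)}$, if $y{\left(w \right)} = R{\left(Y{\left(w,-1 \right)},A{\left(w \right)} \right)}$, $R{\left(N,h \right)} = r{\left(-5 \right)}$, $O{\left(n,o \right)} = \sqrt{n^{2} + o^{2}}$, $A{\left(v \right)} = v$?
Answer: $- 140 \sqrt{13} \approx -504.78$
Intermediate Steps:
$Y{\left(l,G \right)} = -3$ ($Y{\left(l,G \right)} = -1 - 2 = -3$)
$r{\left(D \right)} = 2 D$
$R{\left(N,h \right)} = -10$ ($R{\left(N,h \right)} = 2 \left(-5\right) = -10$)
$y{\left(w \right)} = -10$
$d{\left(0 \right)} y{\left(7 \right)} O{\left(U{\left(-3,6 \right)},-4 \right)} = 7 \left(-10\right) \sqrt{6^{2} + \left(-4\right)^{2}} = - 70 \sqrt{36 + 16} = - 70 \sqrt{52} = - 70 \cdot 2 \sqrt{13} = - 140 \sqrt{13}$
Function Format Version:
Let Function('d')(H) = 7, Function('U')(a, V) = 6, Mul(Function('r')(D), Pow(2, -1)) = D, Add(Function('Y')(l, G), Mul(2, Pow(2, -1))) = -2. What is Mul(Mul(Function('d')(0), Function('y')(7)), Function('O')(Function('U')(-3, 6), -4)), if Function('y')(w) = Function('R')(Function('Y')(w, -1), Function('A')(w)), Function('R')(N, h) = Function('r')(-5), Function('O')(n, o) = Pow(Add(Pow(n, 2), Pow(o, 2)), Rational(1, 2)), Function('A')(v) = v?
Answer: Mul(-140, Pow(13, Rational(1, 2))) ≈ -504.78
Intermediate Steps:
Function('Y')(l, G) = -3 (Function('Y')(l, G) = Add(-1, -2) = -3)
Function('r')(D) = Mul(2, D)
Function('R')(N, h) = -10 (Function('R')(N, h) = Mul(2, -5) = -10)
Function('y')(w) = -10
Mul(Mul(Function('d')(0), Function('y')(7)), Function('O')(Function('U')(-3, 6), -4)) = Mul(Mul(7, -10), Pow(Add(Pow(6, 2), Pow(-4, 2)), Rational(1, 2))) = Mul(-70, Pow(Add(36, 16), Rational(1, 2))) = Mul(-70, Pow(52, Rational(1, 2))) = Mul(-70, Mul(2, Pow(13, Rational(1, 2)))) = Mul(-140, Pow(13, Rational(1, 2)))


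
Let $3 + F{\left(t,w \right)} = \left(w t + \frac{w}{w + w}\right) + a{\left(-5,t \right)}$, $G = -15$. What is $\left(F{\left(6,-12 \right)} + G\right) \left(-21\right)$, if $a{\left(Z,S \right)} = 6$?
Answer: $\frac{3507}{2} \approx 1753.5$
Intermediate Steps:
$F{\left(t,w \right)} = \frac{7}{2} + t w$ ($F{\left(t,w \right)} = -3 + \left(\left(w t + \frac{w}{w + w}\right) + 6\right) = -3 + \left(\left(t w + \frac{w}{2 w}\right) + 6\right) = -3 + \left(\left(t w + \frac{1}{2 w} w\right) + 6\right) = -3 + \left(\left(t w + \frac{1}{2}\right) + 6\right) = -3 + \left(\left(\frac{1}{2} + t w\right) + 6\right) = -3 + \left(\frac{13}{2} + t w\right) = \frac{7}{2} + t w$)
$\left(F{\left(6,-12 \right)} + G\right) \left(-21\right) = \left(\left(\frac{7}{2} + 6 \left(-12\right)\right) - 15\right) \left(-21\right) = \left(\left(\frac{7}{2} - 72\right) - 15\right) \left(-21\right) = \left(- \frac{137}{2} - 15\right) \left(-21\right) = \left(- \frac{167}{2}\right) \left(-21\right) = \frac{3507}{2}$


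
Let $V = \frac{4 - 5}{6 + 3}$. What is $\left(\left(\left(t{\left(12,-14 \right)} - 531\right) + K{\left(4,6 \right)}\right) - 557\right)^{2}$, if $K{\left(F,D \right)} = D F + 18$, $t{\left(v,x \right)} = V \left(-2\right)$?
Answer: $\frac{88585744}{81} \approx 1.0937 \cdot 10^{6}$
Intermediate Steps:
$V = - \frac{1}{9} \approx -0.11111$
$t{\left(v,x \right)} = \frac{2}{9}$ ($t{\left(v,x \right)} = \left(- \frac{1}{9}\right) \left(-2\right) = \frac{2}{9}$)
$K{\left(F,D \right)} = 18 + D F$
$\left(\left(\left(t{\left(12,-14 \right)} - 531\right) + K{\left(4,6 \right)}\right) - 557\right)^{2} = \left(\left(\left(\frac{2}{9} - 531\right) + \left(18 + 6 \cdot 4\right)\right) - 557\right)^{2} = \left(\left(- \frac{4777}{9} + \left(18 + 24\right)\right) - 557\right)^{2} = \left(\left(- \frac{4777}{9} + 42\right) - 557\right)^{2} = \left(- \frac{4399}{9} - 557\right)^{2} = \left(- \frac{9412}{9}\right)^{2} = \frac{88585744}{81}$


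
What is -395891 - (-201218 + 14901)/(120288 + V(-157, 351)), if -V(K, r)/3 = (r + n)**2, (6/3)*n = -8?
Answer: -95385767966/240939 ≈ -3.9589e+5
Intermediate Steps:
n = -4 (n = (1/2)*(-8) = -4)
V(K, r) = -3*(-4 + r)**2 (V(K, r) = -3*(r - 4)**2 = -3*(-4 + r)**2)
-395891 - (-201218 + 14901)/(120288 + V(-157, 351)) = -395891 - (-201218 + 14901)/(120288 - 3*(-4 + 351)**2) = -395891 - (-186317)/(120288 - 3*347**2) = -395891 - (-186317)/(120288 - 3*120409) = -395891 - (-186317)/(120288 - 361227) = -395891 - (-186317)/(-240939) = -395891 - (-186317)*(-1)/240939 = -395891 - 1*186317/240939 = -395891 - 186317/240939 = -95385767966/240939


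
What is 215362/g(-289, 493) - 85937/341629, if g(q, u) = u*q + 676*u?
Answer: 57177898531/65179738539 ≈ 0.87723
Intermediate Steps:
g(q, u) = 676*u + q*u (g(q, u) = q*u + 676*u = 676*u + q*u)
215362/g(-289, 493) - 85937/341629 = 215362/((493*(676 - 289))) - 85937/341629 = 215362/((493*387)) - 85937*1/341629 = 215362/190791 - 85937/341629 = 57177898531/65179738539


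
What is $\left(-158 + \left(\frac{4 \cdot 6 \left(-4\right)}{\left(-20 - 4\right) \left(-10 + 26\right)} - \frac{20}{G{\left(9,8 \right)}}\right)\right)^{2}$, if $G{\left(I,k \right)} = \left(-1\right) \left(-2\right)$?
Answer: $\frac{450241}{16} \approx 28140.0$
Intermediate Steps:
$G{\left(I,k \right)} = 2$
$\left(-158 + \left(\frac{4 \cdot 6 \left(-4\right)}{\left(-20 - 4\right) \left(-10 + 26\right)} - \frac{20}{G{\left(9,8 \right)}}\right)\right)^{2} = \left(-158 - \left(10 - \frac{4 \cdot 6 \left(-4\right)}{\left(-20 - 4\right) \left(-10 + 26\right)}\right)\right)^{2} = \left(-158 - \left(10 - \frac{24 \left(-4\right)}{\left(-24\right) 16}\right)\right)^{2} = \left(-158 - \left(10 + \frac{96}{-384}\right)\right)^{2} = \left(-158 - \frac{39}{4}\right)^{2} = \left(- \frac{671}{4}\right)^{2} = \frac{450241}{16}$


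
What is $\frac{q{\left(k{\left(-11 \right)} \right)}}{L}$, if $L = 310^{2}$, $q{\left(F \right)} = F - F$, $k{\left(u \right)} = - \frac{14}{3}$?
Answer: $0$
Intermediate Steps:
$k{\left(u \right)} = - \frac{14}{3}$ ($k{\left(u \right)} = \left(-14\right) \frac{1}{3} = - \frac{14}{3}$)
$q{\left(F \right)} = 0$
$L = 96100$
$\frac{q{\left(k{\left(-11 \right)} \right)}}{L} = \frac{0}{96100} = 0 \cdot \frac{1}{96100} = 0$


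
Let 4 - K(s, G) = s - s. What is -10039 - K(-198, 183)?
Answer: -10043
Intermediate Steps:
K(s, G) = 4 (K(s, G) = 4 - (s - s) = 4 - 1*0 = 4 + 0 = 4)
-10039 - K(-198, 183) = -10039 - 1*4 = -10039 - 4 = -10043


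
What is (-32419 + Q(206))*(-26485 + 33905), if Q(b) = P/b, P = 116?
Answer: -24776114580/103 ≈ -2.4054e+8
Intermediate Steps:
Q(b) = 116/b
(-32419 + Q(206))*(-26485 + 33905) = (-32419 + 116/206)*(-26485 + 33905) = (-32419 + 116*(1/206))*7420 = (-32419 + 58/103)*7420 = -3339099/103*7420 = -24776114580/103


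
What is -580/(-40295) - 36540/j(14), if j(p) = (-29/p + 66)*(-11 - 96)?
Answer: 826754156/154354027 ≈ 5.3562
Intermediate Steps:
j(p) = -7062 + 3103/p (j(p) = (66 - 29/p)*(-107) = -7062 + 3103/p)
-580/(-40295) - 36540/j(14) = -580/(-40295) - 36540/(-7062 + 3103/14) = -580*(-1/40295) - 36540/(-7062 + 3103*(1/14)) = 116/8059 - 36540/(-7062 + 3103/14) = 116/8059 - 36540/(-95765/14) = 116/8059 - 36540*(-14/95765) = 116/8059 + 102312/19153 = 826754156/154354027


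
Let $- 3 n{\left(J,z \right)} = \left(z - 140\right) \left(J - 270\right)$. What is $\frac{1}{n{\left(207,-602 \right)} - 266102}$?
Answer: $- \frac{1}{281684} \approx -3.5501 \cdot 10^{-6}$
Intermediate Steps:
$n{\left(J,z \right)} = - \frac{\left(-270 + J\right) \left(-140 + z\right)}{3}$ ($n{\left(J,z \right)} = - \frac{\left(z - 140\right) \left(J - 270\right)}{3} = - \frac{\left(-140 + z\right) \left(-270 + J\right)}{3} = - \frac{\left(-270 + J\right) \left(-140 + z\right)}{3}$)
$\frac{1}{n{\left(207,-602 \right)} - 266102} = \frac{1}{\left(-12600 + 90 \left(-602\right) + \frac{140}{3} \cdot 207 - 69 \left(-602\right)\right) - 266102} = \frac{1}{\left(-12600 - 54180 + 9660 + 41538\right) - 266102} = \frac{1}{-15582 - 266102} = \frac{1}{-281684} = - \frac{1}{281684}$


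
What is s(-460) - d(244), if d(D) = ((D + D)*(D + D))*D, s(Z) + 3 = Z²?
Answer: -57895539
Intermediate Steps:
s(Z) = -3 + Z²
d(D) = 4*D³ (d(D) = ((2*D)*(2*D))*D = (4*D²)*D = 4*D³)
s(-460) - d(244) = (-3 + (-460)²) - 4*244³ = (-3 + 211600) - 4*14526784 = 211597 - 1*58107136 = 211597 - 58107136 = -57895539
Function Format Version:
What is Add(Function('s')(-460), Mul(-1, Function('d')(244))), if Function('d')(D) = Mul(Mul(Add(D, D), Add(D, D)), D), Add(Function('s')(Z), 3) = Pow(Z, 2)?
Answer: -57895539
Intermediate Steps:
Function('s')(Z) = Add(-3, Pow(Z, 2))
Function('d')(D) = Mul(4, Pow(D, 3)) (Function('d')(D) = Mul(Mul(Mul(2, D), Mul(2, D)), D) = Mul(Mul(4, Pow(D, 2)), D) = Mul(4, Pow(D, 3)))
Add(Function('s')(-460), Mul(-1, Function('d')(244))) = Add(Add(-3, Pow(-460, 2)), Mul(-1, Mul(4, Pow(244, 3)))) = Add(Add(-3, 211600), Mul(-1, Mul(4, 14526784))) = Add(211597, Mul(-1, 58107136)) = Add(211597, -58107136) = -57895539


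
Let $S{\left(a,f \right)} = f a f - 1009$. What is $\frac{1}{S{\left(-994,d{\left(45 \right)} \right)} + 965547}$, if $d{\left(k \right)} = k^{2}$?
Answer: $- \frac{1}{4075056712} \approx -2.454 \cdot 10^{-10}$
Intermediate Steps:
$S{\left(a,f \right)} = -1009 + a f^{2}$ ($S{\left(a,f \right)} = a f f - 1009 = a f^{2} - 1009 = -1009 + a f^{2}$)
$\frac{1}{S{\left(-994,d{\left(45 \right)} \right)} + 965547} = \frac{1}{\left(-1009 - 994 \left(45^{2}\right)^{2}\right) + 965547} = \frac{1}{\left(-1009 - 994 \cdot 2025^{2}\right) + 965547} = \frac{1}{\left(-1009 - 4076021250\right) + 965547} = \frac{1}{-4076022259 + 965547} = \frac{1}{-4075056712} = - \frac{1}{4075056712}$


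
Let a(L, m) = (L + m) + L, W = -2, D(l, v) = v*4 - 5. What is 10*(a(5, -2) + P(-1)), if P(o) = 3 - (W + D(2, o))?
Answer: 220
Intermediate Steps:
D(l, v) = -5 + 4*v (D(l, v) = 4*v - 5 = -5 + 4*v)
a(L, m) = m + 2*L
P(o) = 10 - 4*o (P(o) = 3 - (-2 + (-5 + 4*o)) = 3 - (-7 + 4*o) = 3 + (7 - 4*o) = 10 - 4*o)
10*(a(5, -2) + P(-1)) = 10*((-2 + 2*5) + (10 - 4*(-1))) = 10*((-2 + 10) + (10 + 4)) = 10*(8 + 14) = 10*22 = 220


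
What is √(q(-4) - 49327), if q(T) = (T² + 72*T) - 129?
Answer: 8*I*√777 ≈ 223.0*I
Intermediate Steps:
q(T) = -129 + T² + 72*T
√(q(-4) - 49327) = √((-129 + (-4)² + 72*(-4)) - 49327) = √((-129 + 16 - 288) - 49327) = √(-401 - 49327) = √(-49728) = 8*I*√777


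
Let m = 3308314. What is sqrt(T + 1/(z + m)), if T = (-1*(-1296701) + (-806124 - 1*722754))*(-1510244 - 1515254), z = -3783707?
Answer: 3*sqrt(17639209617291888686129)/475393 ≈ 8.3812e+5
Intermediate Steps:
T = 702451049146 (T = (1296701 + (-806124 - 722754))*(-3025498) = (1296701 - 1528878)*(-3025498) = -232177*(-3025498) = 702451049146)
sqrt(T + 1/(z + m)) = sqrt(702451049146 + 1/(-3783707 + 3308314)) = sqrt(702451049146 + 1/(-475393)) = sqrt(702451049146 - 1/475393) = sqrt(333940311606664377/475393) = 3*sqrt(17639209617291888686129)/475393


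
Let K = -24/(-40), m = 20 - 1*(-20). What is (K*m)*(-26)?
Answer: -624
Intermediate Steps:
m = 40 (m = 20 + 20 = 40)
K = 3/5 (K = -24*(-1/40) = 3/5 ≈ 0.60000)
(K*m)*(-26) = ((3/5)*40)*(-26) = 24*(-26) = -624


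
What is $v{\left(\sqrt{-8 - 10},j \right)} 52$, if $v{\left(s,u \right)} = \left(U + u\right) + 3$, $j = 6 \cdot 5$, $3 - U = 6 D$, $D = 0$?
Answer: $1872$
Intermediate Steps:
$U = 3$ ($U = 3 - 6 \cdot 0 = 3 - 0 = 3 + 0 = 3$)
$j = 30$
$v{\left(s,u \right)} = 6 + u$ ($v{\left(s,u \right)} = \left(3 + u\right) + 3 = 6 + u$)
$v{\left(\sqrt{-8 - 10},j \right)} 52 = \left(6 + 30\right) 52 = 36 \cdot 52 = 1872$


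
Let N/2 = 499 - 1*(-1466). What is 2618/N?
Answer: 1309/1965 ≈ 0.66616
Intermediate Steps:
N = 3930 (N = 2*(499 - 1*(-1466)) = 2*(499 + 1466) = 2*1965 = 3930)
2618/N = 2618/3930 = 2618*(1/3930) = 1309/1965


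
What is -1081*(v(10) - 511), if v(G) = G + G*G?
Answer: 433481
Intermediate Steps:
v(G) = G + G²
-1081*(v(10) - 511) = -1081*(10*(1 + 10) - 511) = -1081*(10*11 - 511) = -1081*(110 - 511) = -1081*(-401) = 433481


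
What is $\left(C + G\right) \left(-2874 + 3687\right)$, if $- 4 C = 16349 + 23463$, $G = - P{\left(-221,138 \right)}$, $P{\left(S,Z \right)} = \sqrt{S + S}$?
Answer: $-8091789 - 813 i \sqrt{442} \approx -8.0918 \cdot 10^{6} - 17092.0 i$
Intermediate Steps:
$P{\left(S,Z \right)} = \sqrt{2} \sqrt{S}$ ($P{\left(S,Z \right)} = \sqrt{2 S} = \sqrt{2} \sqrt{S}$)
$G = - i \sqrt{442}$ ($G = - \sqrt{2} \sqrt{-221} = - \sqrt{2} i \sqrt{221} = - i \sqrt{442} \approx - 21.024 i$)
$C = -9953$ ($C = - \frac{16349 + 23463}{4} = \left(- \frac{1}{4}\right) 39812 = -9953$)
$\left(C + G\right) \left(-2874 + 3687\right) = \left(-9953 - i \sqrt{442}\right) \left(-2874 + 3687\right) = \left(-9953 - i \sqrt{442}\right) 813 = -8091789 - 813 i \sqrt{442}$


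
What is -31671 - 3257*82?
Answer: -298745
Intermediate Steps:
-31671 - 3257*82 = -31671 - 267074 = -298745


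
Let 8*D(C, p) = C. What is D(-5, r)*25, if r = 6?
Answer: -125/8 ≈ -15.625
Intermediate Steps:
D(C, p) = C/8
D(-5, r)*25 = ((⅛)*(-5))*25 = -5/8*25 = -125/8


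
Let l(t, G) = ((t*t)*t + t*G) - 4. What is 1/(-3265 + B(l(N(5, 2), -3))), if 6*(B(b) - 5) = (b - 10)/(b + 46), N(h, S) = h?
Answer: -19/61938 ≈ -0.00030676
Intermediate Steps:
l(t, G) = -4 + t³ + G*t (l(t, G) = (t²*t + G*t) - 4 = (t³ + G*t) - 4 = -4 + t³ + G*t)
B(b) = 5 + (-10 + b)/(6*(46 + b)) (B(b) = 5 + ((b - 10)/(b + 46))/6 = 5 + ((-10 + b)/(46 + b))/6 = 5 + (-10 + b)/(6*(46 + b)))
1/(-3265 + B(l(N(5, 2), -3))) = 1/(-3265 + (1370 + 31*(-4 + 5³ - 3*5))/(6*(46 + (-4 + 5³ - 3*5)))) = 1/(-3265 + (1370 + 31*(-4 + 125 - 15))/(6*(46 + (-4 + 125 - 15)))) = 1/(-3265 + (1370 + 31*106)/(6*(46 + 106))) = 1/(-3265 + (⅙)*(1370 + 3286)/152) = 1/(-3265 + (⅙)*(1/152)*4656) = 1/(-3265 + 97/19) = 1/(-61938/19) = -19/61938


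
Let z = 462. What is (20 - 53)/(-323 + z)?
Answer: -33/139 ≈ -0.23741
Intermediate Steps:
(20 - 53)/(-323 + z) = (20 - 53)/(-323 + 462) = -33/139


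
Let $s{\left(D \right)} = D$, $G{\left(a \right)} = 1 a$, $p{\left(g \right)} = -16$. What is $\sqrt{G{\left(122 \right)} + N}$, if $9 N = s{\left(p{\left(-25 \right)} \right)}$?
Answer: $\frac{\sqrt{1082}}{3} \approx 10.965$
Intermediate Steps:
$G{\left(a \right)} = a$
$N = - \frac{16}{9}$ ($N = \frac{1}{9} \left(-16\right) = - \frac{16}{9} \approx -1.7778$)
$\sqrt{G{\left(122 \right)} + N} = \sqrt{122 - \frac{16}{9}} = \sqrt{\frac{1082}{9}} = \frac{\sqrt{1082}}{3}$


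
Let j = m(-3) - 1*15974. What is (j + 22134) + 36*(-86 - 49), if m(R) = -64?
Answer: 1236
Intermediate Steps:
j = -16038 (j = -64 - 1*15974 = -64 - 15974 = -16038)
(j + 22134) + 36*(-86 - 49) = (-16038 + 22134) + 36*(-86 - 49) = 6096 + 36*(-135) = 6096 - 4860 = 1236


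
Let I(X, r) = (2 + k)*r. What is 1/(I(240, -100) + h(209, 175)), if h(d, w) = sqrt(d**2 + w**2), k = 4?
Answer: -300/142847 - sqrt(74306)/285694 ≈ -0.0030543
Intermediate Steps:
I(X, r) = 6*r (I(X, r) = (2 + 4)*r = 6*r)
1/(I(240, -100) + h(209, 175)) = 1/(6*(-100) + sqrt(209**2 + 175**2)) = 1/(-600 + sqrt(43681 + 30625)) = 1/(-600 + sqrt(74306))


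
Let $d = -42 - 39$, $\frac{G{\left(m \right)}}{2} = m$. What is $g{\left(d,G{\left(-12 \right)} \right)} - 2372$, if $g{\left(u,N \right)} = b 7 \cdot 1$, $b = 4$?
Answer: $-2344$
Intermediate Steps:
$G{\left(m \right)} = 2 m$
$d = -81$ ($d = -42 - 39 = -81$)
$g{\left(u,N \right)} = 28$ ($g{\left(u,N \right)} = 4 \cdot 7 \cdot 1 = 28 \cdot 1 = 28$)
$g{\left(d,G{\left(-12 \right)} \right)} - 2372 = 28 - 2372 = -2344$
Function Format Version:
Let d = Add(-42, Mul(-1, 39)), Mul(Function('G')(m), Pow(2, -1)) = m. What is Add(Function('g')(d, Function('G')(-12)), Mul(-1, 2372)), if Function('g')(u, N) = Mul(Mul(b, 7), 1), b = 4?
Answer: -2344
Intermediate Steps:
Function('G')(m) = Mul(2, m)
d = -81 (d = Add(-42, -39) = -81)
Function('g')(u, N) = 28 (Function('g')(u, N) = Mul(Mul(4, 7), 1) = Mul(28, 1) = 28)
Add(Function('g')(d, Function('G')(-12)), Mul(-1, 2372)) = Add(28, Mul(-1, 2372)) = Add(28, -2372) = -2344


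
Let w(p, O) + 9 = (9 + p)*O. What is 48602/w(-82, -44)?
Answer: 48602/3203 ≈ 15.174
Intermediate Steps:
w(p, O) = -9 + O*(9 + p) (w(p, O) = -9 + (9 + p)*O = -9 + O*(9 + p))
48602/w(-82, -44) = 48602/(-9 + 9*(-44) - 44*(-82)) = 48602/(-9 - 396 + 3608) = 48602/3203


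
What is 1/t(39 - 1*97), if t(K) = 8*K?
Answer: -1/464 ≈ -0.0021552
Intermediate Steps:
1/t(39 - 1*97) = 1/(8*(39 - 1*97)) = 1/(8*(39 - 97)) = 1/(8*(-58)) = 1/(-464) = -1/464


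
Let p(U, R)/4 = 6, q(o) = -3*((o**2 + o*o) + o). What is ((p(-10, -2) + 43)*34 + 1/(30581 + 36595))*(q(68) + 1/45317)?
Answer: -193811591899019435/3044214792 ≈ -6.3666e+7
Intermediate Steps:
q(o) = -6*o**2 - 3*o (q(o) = -3*((o**2 + o**2) + o) = -3*(2*o**2 + o) = -3*(o + 2*o**2) = -6*o**2 - 3*o)
p(U, R) = 24 (p(U, R) = 4*6 = 24)
((p(-10, -2) + 43)*34 + 1/(30581 + 36595))*(q(68) + 1/45317) = ((24 + 43)*34 + 1/(30581 + 36595))*(-3*68*(1 + 2*68) + 1/45317) = (67*34 + 1/67176)*(-3*68*(1 + 136) + 1/45317) = (2278 + 1/67176)*(-3*68*137 + 1/45317) = 153026929*(-27948 + 1/45317)/67176 = (153026929/67176)*(-1266519515/45317) = -193811591899019435/3044214792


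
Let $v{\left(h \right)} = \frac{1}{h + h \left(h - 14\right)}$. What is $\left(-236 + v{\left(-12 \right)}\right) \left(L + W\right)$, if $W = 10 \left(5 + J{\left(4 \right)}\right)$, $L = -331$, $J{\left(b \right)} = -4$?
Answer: $\frac{7575493}{100} \approx 75755.0$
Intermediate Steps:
$v{\left(h \right)} = \frac{1}{h + h \left(-14 + h\right)}$
$W = 10$ ($W = 10 \left(5 - 4\right) = 10 \cdot 1 = 10$)
$\left(-236 + v{\left(-12 \right)}\right) \left(L + W\right) = \left(-236 + \frac{1}{\left(-12\right) \left(-13 - 12\right)}\right) \left(-331 + 10\right) = \left(-236 - \frac{1}{12 \left(-25\right)}\right) \left(-321\right) = \left(-236 - - \frac{1}{300}\right) \left(-321\right) = \left(-236 + \frac{1}{300}\right) \left(-321\right) = \left(- \frac{70799}{300}\right) \left(-321\right) = \frac{7575493}{100}$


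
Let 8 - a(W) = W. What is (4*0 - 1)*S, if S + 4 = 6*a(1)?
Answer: -38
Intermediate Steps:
a(W) = 8 - W
S = 38 (S = -4 + 6*(8 - 1*1) = -4 + 6*(8 - 1) = -4 + 6*7 = -4 + 42 = 38)
(4*0 - 1)*S = (4*0 - 1)*38 = (0 - 1)*38 = -1*38 = -38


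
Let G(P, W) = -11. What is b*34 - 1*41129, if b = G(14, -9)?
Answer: -41503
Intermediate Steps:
b = -11
b*34 - 1*41129 = -11*34 - 1*41129 = -374 - 41129 = -41503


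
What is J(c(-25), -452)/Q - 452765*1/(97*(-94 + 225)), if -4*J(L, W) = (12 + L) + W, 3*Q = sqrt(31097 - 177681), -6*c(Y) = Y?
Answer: -452765/12707 - 2615*I*sqrt(36646)/586336 ≈ -35.631 - 0.85377*I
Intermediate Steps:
c(Y) = -Y/6
Q = 2*I*sqrt(36646)/3 (Q = sqrt(31097 - 177681)/3 = sqrt(-146584)/3 = (2*I*sqrt(36646))/3 = 2*I*sqrt(36646)/3 ≈ 127.62*I)
J(L, W) = -3 - L/4 - W/4 (J(L, W) = -((12 + L) + W)/4 = -(12 + L + W)/4 = -3 - L/4 - W/4)
J(c(-25), -452)/Q - 452765*1/(97*(-94 + 225)) = (-3 - (-1)*(-25)/24 - 1/4*(-452))/((2*I*sqrt(36646)/3)) - 452765*1/(97*(-94 + 225)) = (-3 - 1/4*25/6 + 113)*(-3*I*sqrt(36646)/73292) - 452765/(97*131) = (-3 - 25/24 + 113)*(-3*I*sqrt(36646)/73292) - 452765/12707 = 2615*(-3*I*sqrt(36646)/73292)/24 - 452765*1/12707 = -2615*I*sqrt(36646)/586336 - 452765/12707 = -452765/12707 - 2615*I*sqrt(36646)/586336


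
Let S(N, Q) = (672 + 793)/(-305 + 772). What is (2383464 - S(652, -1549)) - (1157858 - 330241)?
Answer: 726579084/467 ≈ 1.5558e+6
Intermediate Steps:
S(N, Q) = 1465/467
(2383464 - S(652, -1549)) - (1157858 - 330241) = (2383464 - 1*1465/467) - (1157858 - 330241) = (2383464 - 1465/467) - 1*827617 = 1113076223/467 - 827617 = 726579084/467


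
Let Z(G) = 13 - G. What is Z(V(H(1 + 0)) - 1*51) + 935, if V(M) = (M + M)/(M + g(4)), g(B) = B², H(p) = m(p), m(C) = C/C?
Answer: 16981/17 ≈ 998.88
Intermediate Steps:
m(C) = 1
H(p) = 1
V(M) = 2*M/(16 + M) (V(M) = (M + M)/(M + 4²) = (2*M)/(M + 16) = (2*M)/(16 + M) = 2*M/(16 + M))
Z(V(H(1 + 0)) - 1*51) + 935 = (13 - (2*1/(16 + 1) - 1*51)) + 935 = (13 - (2*1/17 - 51)) + 935 = (13 - (2*1*(1/17) - 51)) + 935 = (13 - (2/17 - 51)) + 935 = (13 - 1*(-865/17)) + 935 = (13 + 865/17) + 935 = 1086/17 + 935 = 16981/17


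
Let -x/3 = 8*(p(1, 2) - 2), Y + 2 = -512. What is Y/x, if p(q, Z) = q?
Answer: -257/12 ≈ -21.417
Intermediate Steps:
Y = -514 (Y = -2 - 512 = -514)
x = 24 (x = -24*(1 - 2) = -24*(-1) = -3*(-8) = 24)
Y/x = -514/24 = -514*1/24 = -257/12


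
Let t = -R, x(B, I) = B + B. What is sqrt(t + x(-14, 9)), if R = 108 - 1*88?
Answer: 4*I*sqrt(3) ≈ 6.9282*I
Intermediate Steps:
R = 20 (R = 108 - 88 = 20)
x(B, I) = 2*B
t = -20 (t = -1*20 = -20)
sqrt(t + x(-14, 9)) = sqrt(-20 + 2*(-14)) = sqrt(-20 - 28) = sqrt(-48) = 4*I*sqrt(3)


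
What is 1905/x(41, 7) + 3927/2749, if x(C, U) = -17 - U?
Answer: -1714199/21992 ≈ -77.947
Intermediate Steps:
1905/x(41, 7) + 3927/2749 = 1905/(-17 - 1*7) + 3927/2749 = 1905/(-17 - 7) + 3927*(1/2749) = 1905/(-24) + 3927/2749 = 1905*(-1/24) + 3927/2749 = -635/8 + 3927/2749 = -1714199/21992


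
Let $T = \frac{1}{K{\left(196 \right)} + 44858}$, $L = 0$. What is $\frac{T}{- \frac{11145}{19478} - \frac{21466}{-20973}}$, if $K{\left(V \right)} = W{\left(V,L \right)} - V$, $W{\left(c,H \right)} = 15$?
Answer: $\frac{408512094}{8237128110851} \approx 4.9594 \cdot 10^{-5}$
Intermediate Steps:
$K{\left(V \right)} = 15 - V$
$T = \frac{1}{44677}$ ($T = \frac{1}{\left(15 - 196\right) + 44858} = \frac{1}{-181 + 44858} = \frac{1}{44677} \approx 2.2383 \cdot 10^{-5}$)
$\frac{T}{- \frac{11145}{19478} - \frac{21466}{-20973}} = \frac{1}{44677 \left(- \frac{11145}{19478} - \frac{21466}{-20973}\right)} = \frac{1}{44677 \left(\left(-11145\right) \frac{1}{19478} - - \frac{21466}{20973}\right)} = \frac{1}{44677 \left(- \frac{11145}{19478} + \frac{21466}{20973}\right)} = \frac{1}{44677 \cdot \frac{184370663}{408512094}} = \frac{1}{44677} \cdot \frac{408512094}{184370663} = \frac{408512094}{8237128110851}$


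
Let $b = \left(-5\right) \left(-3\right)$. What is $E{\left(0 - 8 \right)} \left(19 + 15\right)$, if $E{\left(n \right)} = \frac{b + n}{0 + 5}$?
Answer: $\frac{238}{5} \approx 47.6$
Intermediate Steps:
$b = 15$
$E{\left(n \right)} = 3 + \frac{n}{5}$ ($E{\left(n \right)} = \frac{15 + n}{0 + 5} = \frac{15 + n}{5} = \left(15 + n\right) \frac{1}{5} = 3 + \frac{n}{5}$)
$E{\left(0 - 8 \right)} \left(19 + 15\right) = \left(3 + \frac{0 - 8}{5}\right) \left(19 + 15\right) = \left(3 + \frac{0 - 8}{5}\right) 34 = \left(3 + \frac{1}{5} \left(-8\right)\right) 34 = \left(3 - \frac{8}{5}\right) 34 = \frac{7}{5} \cdot 34 = \frac{238}{5}$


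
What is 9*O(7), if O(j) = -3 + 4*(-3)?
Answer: -135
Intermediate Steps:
O(j) = -15 (O(j) = -3 - 12 = -15)
9*O(7) = 9*(-15) = -135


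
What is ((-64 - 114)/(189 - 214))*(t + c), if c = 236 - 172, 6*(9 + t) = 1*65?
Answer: 7031/15 ≈ 468.73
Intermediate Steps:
t = 11/6 (t = -9 + (1*65)/6 = -9 + (⅙)*65 = -9 + 65/6 = 11/6 ≈ 1.8333)
c = 64
((-64 - 114)/(189 - 214))*(t + c) = ((-64 - 114)/(189 - 214))*(11/6 + 64) = -178/(-25)*(395/6) = -178*(-1/25)*(395/6) = (178/25)*(395/6) = 7031/15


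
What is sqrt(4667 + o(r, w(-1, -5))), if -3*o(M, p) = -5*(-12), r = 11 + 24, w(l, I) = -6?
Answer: sqrt(4647) ≈ 68.169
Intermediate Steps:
r = 35
o(M, p) = -20 (o(M, p) = -(-5)*(-12)/3 = -1/3*60 = -20)
sqrt(4667 + o(r, w(-1, -5))) = sqrt(4667 - 20) = sqrt(4647)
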